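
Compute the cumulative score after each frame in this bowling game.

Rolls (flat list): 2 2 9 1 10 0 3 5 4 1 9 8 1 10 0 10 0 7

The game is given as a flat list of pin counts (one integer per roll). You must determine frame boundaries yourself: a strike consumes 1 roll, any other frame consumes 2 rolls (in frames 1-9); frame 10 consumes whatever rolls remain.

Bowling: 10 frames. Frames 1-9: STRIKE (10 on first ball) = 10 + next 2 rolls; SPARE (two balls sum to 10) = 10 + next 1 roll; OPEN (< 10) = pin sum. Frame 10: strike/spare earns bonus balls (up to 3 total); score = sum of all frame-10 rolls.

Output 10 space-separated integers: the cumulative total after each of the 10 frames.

Answer: 4 24 37 40 49 67 76 96 106 113

Derivation:
Frame 1: OPEN (2+2=4). Cumulative: 4
Frame 2: SPARE (9+1=10). 10 + next roll (10) = 20. Cumulative: 24
Frame 3: STRIKE. 10 + next two rolls (0+3) = 13. Cumulative: 37
Frame 4: OPEN (0+3=3). Cumulative: 40
Frame 5: OPEN (5+4=9). Cumulative: 49
Frame 6: SPARE (1+9=10). 10 + next roll (8) = 18. Cumulative: 67
Frame 7: OPEN (8+1=9). Cumulative: 76
Frame 8: STRIKE. 10 + next two rolls (0+10) = 20. Cumulative: 96
Frame 9: SPARE (0+10=10). 10 + next roll (0) = 10. Cumulative: 106
Frame 10: OPEN. Sum of all frame-10 rolls (0+7) = 7. Cumulative: 113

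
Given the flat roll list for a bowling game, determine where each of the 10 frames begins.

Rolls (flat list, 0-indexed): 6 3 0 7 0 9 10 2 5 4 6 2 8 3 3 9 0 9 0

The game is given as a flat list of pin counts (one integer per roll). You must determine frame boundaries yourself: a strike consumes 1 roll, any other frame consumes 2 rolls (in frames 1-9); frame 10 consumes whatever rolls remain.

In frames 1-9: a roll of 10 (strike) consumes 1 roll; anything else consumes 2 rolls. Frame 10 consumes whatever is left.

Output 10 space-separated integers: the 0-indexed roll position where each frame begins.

Frame 1 starts at roll index 0: rolls=6,3 (sum=9), consumes 2 rolls
Frame 2 starts at roll index 2: rolls=0,7 (sum=7), consumes 2 rolls
Frame 3 starts at roll index 4: rolls=0,9 (sum=9), consumes 2 rolls
Frame 4 starts at roll index 6: roll=10 (strike), consumes 1 roll
Frame 5 starts at roll index 7: rolls=2,5 (sum=7), consumes 2 rolls
Frame 6 starts at roll index 9: rolls=4,6 (sum=10), consumes 2 rolls
Frame 7 starts at roll index 11: rolls=2,8 (sum=10), consumes 2 rolls
Frame 8 starts at roll index 13: rolls=3,3 (sum=6), consumes 2 rolls
Frame 9 starts at roll index 15: rolls=9,0 (sum=9), consumes 2 rolls
Frame 10 starts at roll index 17: 2 remaining rolls

Answer: 0 2 4 6 7 9 11 13 15 17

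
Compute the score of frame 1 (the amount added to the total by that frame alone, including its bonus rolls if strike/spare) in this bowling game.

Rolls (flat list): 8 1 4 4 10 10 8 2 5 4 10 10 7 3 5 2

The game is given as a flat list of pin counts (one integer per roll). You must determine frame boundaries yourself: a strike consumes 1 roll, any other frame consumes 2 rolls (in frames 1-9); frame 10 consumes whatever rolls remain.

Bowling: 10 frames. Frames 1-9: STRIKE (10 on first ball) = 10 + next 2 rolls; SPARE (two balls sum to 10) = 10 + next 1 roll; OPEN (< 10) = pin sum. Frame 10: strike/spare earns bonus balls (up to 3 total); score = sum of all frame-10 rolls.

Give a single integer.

Frame 1: OPEN (8+1=9). Cumulative: 9
Frame 2: OPEN (4+4=8). Cumulative: 17
Frame 3: STRIKE. 10 + next two rolls (10+8) = 28. Cumulative: 45

Answer: 9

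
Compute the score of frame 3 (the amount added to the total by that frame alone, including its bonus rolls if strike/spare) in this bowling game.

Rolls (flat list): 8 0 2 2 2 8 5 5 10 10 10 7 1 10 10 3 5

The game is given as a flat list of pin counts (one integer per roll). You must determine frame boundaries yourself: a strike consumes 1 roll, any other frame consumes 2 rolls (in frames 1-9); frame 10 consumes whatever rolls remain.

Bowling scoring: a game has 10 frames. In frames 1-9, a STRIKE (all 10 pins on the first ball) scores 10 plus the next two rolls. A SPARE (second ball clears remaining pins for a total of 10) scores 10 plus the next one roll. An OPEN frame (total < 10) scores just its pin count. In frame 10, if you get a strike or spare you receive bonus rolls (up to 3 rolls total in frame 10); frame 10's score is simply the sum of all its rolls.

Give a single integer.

Answer: 15

Derivation:
Frame 1: OPEN (8+0=8). Cumulative: 8
Frame 2: OPEN (2+2=4). Cumulative: 12
Frame 3: SPARE (2+8=10). 10 + next roll (5) = 15. Cumulative: 27
Frame 4: SPARE (5+5=10). 10 + next roll (10) = 20. Cumulative: 47
Frame 5: STRIKE. 10 + next two rolls (10+10) = 30. Cumulative: 77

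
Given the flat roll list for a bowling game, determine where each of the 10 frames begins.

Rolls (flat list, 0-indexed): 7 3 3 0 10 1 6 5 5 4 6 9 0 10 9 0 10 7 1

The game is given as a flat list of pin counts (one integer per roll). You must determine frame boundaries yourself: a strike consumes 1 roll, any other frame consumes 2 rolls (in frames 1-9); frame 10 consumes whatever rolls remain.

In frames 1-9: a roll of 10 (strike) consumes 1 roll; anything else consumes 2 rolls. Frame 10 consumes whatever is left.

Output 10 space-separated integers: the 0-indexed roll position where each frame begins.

Frame 1 starts at roll index 0: rolls=7,3 (sum=10), consumes 2 rolls
Frame 2 starts at roll index 2: rolls=3,0 (sum=3), consumes 2 rolls
Frame 3 starts at roll index 4: roll=10 (strike), consumes 1 roll
Frame 4 starts at roll index 5: rolls=1,6 (sum=7), consumes 2 rolls
Frame 5 starts at roll index 7: rolls=5,5 (sum=10), consumes 2 rolls
Frame 6 starts at roll index 9: rolls=4,6 (sum=10), consumes 2 rolls
Frame 7 starts at roll index 11: rolls=9,0 (sum=9), consumes 2 rolls
Frame 8 starts at roll index 13: roll=10 (strike), consumes 1 roll
Frame 9 starts at roll index 14: rolls=9,0 (sum=9), consumes 2 rolls
Frame 10 starts at roll index 16: 3 remaining rolls

Answer: 0 2 4 5 7 9 11 13 14 16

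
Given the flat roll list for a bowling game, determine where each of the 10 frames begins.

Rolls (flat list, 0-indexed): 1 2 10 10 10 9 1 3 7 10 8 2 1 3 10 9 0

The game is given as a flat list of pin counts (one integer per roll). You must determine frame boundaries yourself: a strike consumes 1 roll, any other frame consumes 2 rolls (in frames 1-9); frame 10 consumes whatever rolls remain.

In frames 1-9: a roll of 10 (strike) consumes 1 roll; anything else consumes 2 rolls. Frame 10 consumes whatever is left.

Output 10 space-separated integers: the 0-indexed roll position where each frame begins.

Frame 1 starts at roll index 0: rolls=1,2 (sum=3), consumes 2 rolls
Frame 2 starts at roll index 2: roll=10 (strike), consumes 1 roll
Frame 3 starts at roll index 3: roll=10 (strike), consumes 1 roll
Frame 4 starts at roll index 4: roll=10 (strike), consumes 1 roll
Frame 5 starts at roll index 5: rolls=9,1 (sum=10), consumes 2 rolls
Frame 6 starts at roll index 7: rolls=3,7 (sum=10), consumes 2 rolls
Frame 7 starts at roll index 9: roll=10 (strike), consumes 1 roll
Frame 8 starts at roll index 10: rolls=8,2 (sum=10), consumes 2 rolls
Frame 9 starts at roll index 12: rolls=1,3 (sum=4), consumes 2 rolls
Frame 10 starts at roll index 14: 3 remaining rolls

Answer: 0 2 3 4 5 7 9 10 12 14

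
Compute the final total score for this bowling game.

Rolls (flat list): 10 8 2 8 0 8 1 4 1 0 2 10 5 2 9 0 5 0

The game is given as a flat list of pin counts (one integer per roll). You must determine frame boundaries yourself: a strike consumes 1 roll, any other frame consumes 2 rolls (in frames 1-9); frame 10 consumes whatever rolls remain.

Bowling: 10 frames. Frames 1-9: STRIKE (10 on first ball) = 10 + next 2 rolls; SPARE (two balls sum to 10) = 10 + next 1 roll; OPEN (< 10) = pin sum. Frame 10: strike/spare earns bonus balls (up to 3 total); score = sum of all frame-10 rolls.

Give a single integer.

Answer: 100

Derivation:
Frame 1: STRIKE. 10 + next two rolls (8+2) = 20. Cumulative: 20
Frame 2: SPARE (8+2=10). 10 + next roll (8) = 18. Cumulative: 38
Frame 3: OPEN (8+0=8). Cumulative: 46
Frame 4: OPEN (8+1=9). Cumulative: 55
Frame 5: OPEN (4+1=5). Cumulative: 60
Frame 6: OPEN (0+2=2). Cumulative: 62
Frame 7: STRIKE. 10 + next two rolls (5+2) = 17. Cumulative: 79
Frame 8: OPEN (5+2=7). Cumulative: 86
Frame 9: OPEN (9+0=9). Cumulative: 95
Frame 10: OPEN. Sum of all frame-10 rolls (5+0) = 5. Cumulative: 100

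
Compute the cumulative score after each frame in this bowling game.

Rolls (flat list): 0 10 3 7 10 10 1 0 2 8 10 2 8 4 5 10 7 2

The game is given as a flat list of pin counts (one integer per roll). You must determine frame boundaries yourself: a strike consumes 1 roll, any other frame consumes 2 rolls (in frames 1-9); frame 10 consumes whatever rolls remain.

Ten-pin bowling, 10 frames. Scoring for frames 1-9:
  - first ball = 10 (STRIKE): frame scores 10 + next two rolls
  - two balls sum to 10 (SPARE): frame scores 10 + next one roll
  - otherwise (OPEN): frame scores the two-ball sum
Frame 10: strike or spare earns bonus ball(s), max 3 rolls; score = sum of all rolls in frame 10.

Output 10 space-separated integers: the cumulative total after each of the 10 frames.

Answer: 13 33 54 65 66 86 106 120 129 148

Derivation:
Frame 1: SPARE (0+10=10). 10 + next roll (3) = 13. Cumulative: 13
Frame 2: SPARE (3+7=10). 10 + next roll (10) = 20. Cumulative: 33
Frame 3: STRIKE. 10 + next two rolls (10+1) = 21. Cumulative: 54
Frame 4: STRIKE. 10 + next two rolls (1+0) = 11. Cumulative: 65
Frame 5: OPEN (1+0=1). Cumulative: 66
Frame 6: SPARE (2+8=10). 10 + next roll (10) = 20. Cumulative: 86
Frame 7: STRIKE. 10 + next two rolls (2+8) = 20. Cumulative: 106
Frame 8: SPARE (2+8=10). 10 + next roll (4) = 14. Cumulative: 120
Frame 9: OPEN (4+5=9). Cumulative: 129
Frame 10: STRIKE. Sum of all frame-10 rolls (10+7+2) = 19. Cumulative: 148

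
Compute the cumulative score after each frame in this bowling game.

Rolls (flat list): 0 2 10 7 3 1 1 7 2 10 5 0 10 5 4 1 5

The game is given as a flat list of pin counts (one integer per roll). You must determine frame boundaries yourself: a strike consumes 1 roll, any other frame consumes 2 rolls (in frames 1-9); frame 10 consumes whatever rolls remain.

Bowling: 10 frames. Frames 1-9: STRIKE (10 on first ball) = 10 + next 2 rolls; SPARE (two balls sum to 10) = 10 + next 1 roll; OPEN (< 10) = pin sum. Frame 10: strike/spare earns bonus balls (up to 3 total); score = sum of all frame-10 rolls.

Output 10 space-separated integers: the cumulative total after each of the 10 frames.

Frame 1: OPEN (0+2=2). Cumulative: 2
Frame 2: STRIKE. 10 + next two rolls (7+3) = 20. Cumulative: 22
Frame 3: SPARE (7+3=10). 10 + next roll (1) = 11. Cumulative: 33
Frame 4: OPEN (1+1=2). Cumulative: 35
Frame 5: OPEN (7+2=9). Cumulative: 44
Frame 6: STRIKE. 10 + next two rolls (5+0) = 15. Cumulative: 59
Frame 7: OPEN (5+0=5). Cumulative: 64
Frame 8: STRIKE. 10 + next two rolls (5+4) = 19. Cumulative: 83
Frame 9: OPEN (5+4=9). Cumulative: 92
Frame 10: OPEN. Sum of all frame-10 rolls (1+5) = 6. Cumulative: 98

Answer: 2 22 33 35 44 59 64 83 92 98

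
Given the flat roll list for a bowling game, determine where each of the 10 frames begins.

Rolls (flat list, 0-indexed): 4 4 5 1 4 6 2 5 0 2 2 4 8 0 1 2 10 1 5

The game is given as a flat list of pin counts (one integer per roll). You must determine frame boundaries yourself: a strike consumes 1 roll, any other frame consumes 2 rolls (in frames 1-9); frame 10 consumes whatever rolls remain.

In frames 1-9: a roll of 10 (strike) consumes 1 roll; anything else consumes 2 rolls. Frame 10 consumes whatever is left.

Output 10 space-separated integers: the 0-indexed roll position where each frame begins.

Frame 1 starts at roll index 0: rolls=4,4 (sum=8), consumes 2 rolls
Frame 2 starts at roll index 2: rolls=5,1 (sum=6), consumes 2 rolls
Frame 3 starts at roll index 4: rolls=4,6 (sum=10), consumes 2 rolls
Frame 4 starts at roll index 6: rolls=2,5 (sum=7), consumes 2 rolls
Frame 5 starts at roll index 8: rolls=0,2 (sum=2), consumes 2 rolls
Frame 6 starts at roll index 10: rolls=2,4 (sum=6), consumes 2 rolls
Frame 7 starts at roll index 12: rolls=8,0 (sum=8), consumes 2 rolls
Frame 8 starts at roll index 14: rolls=1,2 (sum=3), consumes 2 rolls
Frame 9 starts at roll index 16: roll=10 (strike), consumes 1 roll
Frame 10 starts at roll index 17: 2 remaining rolls

Answer: 0 2 4 6 8 10 12 14 16 17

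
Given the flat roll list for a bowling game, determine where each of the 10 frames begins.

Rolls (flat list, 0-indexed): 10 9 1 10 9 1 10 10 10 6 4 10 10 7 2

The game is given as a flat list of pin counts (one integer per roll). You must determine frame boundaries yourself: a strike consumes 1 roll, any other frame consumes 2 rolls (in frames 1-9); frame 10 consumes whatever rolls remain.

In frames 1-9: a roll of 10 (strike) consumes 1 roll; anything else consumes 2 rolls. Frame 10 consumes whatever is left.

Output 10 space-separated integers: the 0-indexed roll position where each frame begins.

Frame 1 starts at roll index 0: roll=10 (strike), consumes 1 roll
Frame 2 starts at roll index 1: rolls=9,1 (sum=10), consumes 2 rolls
Frame 3 starts at roll index 3: roll=10 (strike), consumes 1 roll
Frame 4 starts at roll index 4: rolls=9,1 (sum=10), consumes 2 rolls
Frame 5 starts at roll index 6: roll=10 (strike), consumes 1 roll
Frame 6 starts at roll index 7: roll=10 (strike), consumes 1 roll
Frame 7 starts at roll index 8: roll=10 (strike), consumes 1 roll
Frame 8 starts at roll index 9: rolls=6,4 (sum=10), consumes 2 rolls
Frame 9 starts at roll index 11: roll=10 (strike), consumes 1 roll
Frame 10 starts at roll index 12: 3 remaining rolls

Answer: 0 1 3 4 6 7 8 9 11 12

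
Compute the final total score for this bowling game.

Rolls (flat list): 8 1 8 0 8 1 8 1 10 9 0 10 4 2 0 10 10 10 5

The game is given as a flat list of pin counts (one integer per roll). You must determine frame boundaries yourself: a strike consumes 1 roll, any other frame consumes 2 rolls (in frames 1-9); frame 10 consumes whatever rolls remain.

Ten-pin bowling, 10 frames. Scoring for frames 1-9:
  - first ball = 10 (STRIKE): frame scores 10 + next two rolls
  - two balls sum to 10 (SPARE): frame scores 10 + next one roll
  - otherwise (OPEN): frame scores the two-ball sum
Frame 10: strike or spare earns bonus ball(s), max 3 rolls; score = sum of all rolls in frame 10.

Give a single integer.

Frame 1: OPEN (8+1=9). Cumulative: 9
Frame 2: OPEN (8+0=8). Cumulative: 17
Frame 3: OPEN (8+1=9). Cumulative: 26
Frame 4: OPEN (8+1=9). Cumulative: 35
Frame 5: STRIKE. 10 + next two rolls (9+0) = 19. Cumulative: 54
Frame 6: OPEN (9+0=9). Cumulative: 63
Frame 7: STRIKE. 10 + next two rolls (4+2) = 16. Cumulative: 79
Frame 8: OPEN (4+2=6). Cumulative: 85
Frame 9: SPARE (0+10=10). 10 + next roll (10) = 20. Cumulative: 105
Frame 10: STRIKE. Sum of all frame-10 rolls (10+10+5) = 25. Cumulative: 130

Answer: 130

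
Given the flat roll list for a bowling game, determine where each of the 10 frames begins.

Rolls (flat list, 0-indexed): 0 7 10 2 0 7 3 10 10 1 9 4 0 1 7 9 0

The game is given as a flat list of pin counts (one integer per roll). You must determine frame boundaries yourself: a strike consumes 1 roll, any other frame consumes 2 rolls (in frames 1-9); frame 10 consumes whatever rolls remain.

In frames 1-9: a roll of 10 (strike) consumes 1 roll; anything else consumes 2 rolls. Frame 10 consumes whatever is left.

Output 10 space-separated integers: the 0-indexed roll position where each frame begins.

Answer: 0 2 3 5 7 8 9 11 13 15

Derivation:
Frame 1 starts at roll index 0: rolls=0,7 (sum=7), consumes 2 rolls
Frame 2 starts at roll index 2: roll=10 (strike), consumes 1 roll
Frame 3 starts at roll index 3: rolls=2,0 (sum=2), consumes 2 rolls
Frame 4 starts at roll index 5: rolls=7,3 (sum=10), consumes 2 rolls
Frame 5 starts at roll index 7: roll=10 (strike), consumes 1 roll
Frame 6 starts at roll index 8: roll=10 (strike), consumes 1 roll
Frame 7 starts at roll index 9: rolls=1,9 (sum=10), consumes 2 rolls
Frame 8 starts at roll index 11: rolls=4,0 (sum=4), consumes 2 rolls
Frame 9 starts at roll index 13: rolls=1,7 (sum=8), consumes 2 rolls
Frame 10 starts at roll index 15: 2 remaining rolls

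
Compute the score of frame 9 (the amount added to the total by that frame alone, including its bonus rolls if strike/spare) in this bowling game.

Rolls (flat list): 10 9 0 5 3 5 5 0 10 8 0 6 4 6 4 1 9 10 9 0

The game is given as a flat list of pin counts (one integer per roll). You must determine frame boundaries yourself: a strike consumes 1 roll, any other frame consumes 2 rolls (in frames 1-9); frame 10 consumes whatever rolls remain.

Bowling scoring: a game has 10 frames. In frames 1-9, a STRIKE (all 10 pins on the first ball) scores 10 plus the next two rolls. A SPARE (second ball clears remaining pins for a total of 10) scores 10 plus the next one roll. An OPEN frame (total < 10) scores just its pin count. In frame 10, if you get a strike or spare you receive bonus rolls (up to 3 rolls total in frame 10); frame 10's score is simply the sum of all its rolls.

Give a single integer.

Frame 1: STRIKE. 10 + next two rolls (9+0) = 19. Cumulative: 19
Frame 2: OPEN (9+0=9). Cumulative: 28
Frame 3: OPEN (5+3=8). Cumulative: 36
Frame 4: SPARE (5+5=10). 10 + next roll (0) = 10. Cumulative: 46
Frame 5: SPARE (0+10=10). 10 + next roll (8) = 18. Cumulative: 64
Frame 6: OPEN (8+0=8). Cumulative: 72
Frame 7: SPARE (6+4=10). 10 + next roll (6) = 16. Cumulative: 88
Frame 8: SPARE (6+4=10). 10 + next roll (1) = 11. Cumulative: 99
Frame 9: SPARE (1+9=10). 10 + next roll (10) = 20. Cumulative: 119
Frame 10: STRIKE. Sum of all frame-10 rolls (10+9+0) = 19. Cumulative: 138

Answer: 20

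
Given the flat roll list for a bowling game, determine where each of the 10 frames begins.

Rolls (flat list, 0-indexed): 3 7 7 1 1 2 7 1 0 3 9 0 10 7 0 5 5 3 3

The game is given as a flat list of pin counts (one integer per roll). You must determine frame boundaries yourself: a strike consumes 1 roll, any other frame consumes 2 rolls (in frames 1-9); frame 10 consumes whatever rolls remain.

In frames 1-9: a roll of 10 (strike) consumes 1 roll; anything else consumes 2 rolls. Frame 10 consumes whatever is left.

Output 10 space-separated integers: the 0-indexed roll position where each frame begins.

Answer: 0 2 4 6 8 10 12 13 15 17

Derivation:
Frame 1 starts at roll index 0: rolls=3,7 (sum=10), consumes 2 rolls
Frame 2 starts at roll index 2: rolls=7,1 (sum=8), consumes 2 rolls
Frame 3 starts at roll index 4: rolls=1,2 (sum=3), consumes 2 rolls
Frame 4 starts at roll index 6: rolls=7,1 (sum=8), consumes 2 rolls
Frame 5 starts at roll index 8: rolls=0,3 (sum=3), consumes 2 rolls
Frame 6 starts at roll index 10: rolls=9,0 (sum=9), consumes 2 rolls
Frame 7 starts at roll index 12: roll=10 (strike), consumes 1 roll
Frame 8 starts at roll index 13: rolls=7,0 (sum=7), consumes 2 rolls
Frame 9 starts at roll index 15: rolls=5,5 (sum=10), consumes 2 rolls
Frame 10 starts at roll index 17: 2 remaining rolls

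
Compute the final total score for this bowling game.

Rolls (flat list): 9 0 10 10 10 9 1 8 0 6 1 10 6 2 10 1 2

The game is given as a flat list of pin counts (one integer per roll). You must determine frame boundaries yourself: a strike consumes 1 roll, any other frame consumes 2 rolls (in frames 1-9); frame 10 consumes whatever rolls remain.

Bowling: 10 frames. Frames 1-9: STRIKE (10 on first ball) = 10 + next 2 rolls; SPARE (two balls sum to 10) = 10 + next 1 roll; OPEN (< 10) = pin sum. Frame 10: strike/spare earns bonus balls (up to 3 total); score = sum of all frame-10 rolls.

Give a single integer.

Answer: 160

Derivation:
Frame 1: OPEN (9+0=9). Cumulative: 9
Frame 2: STRIKE. 10 + next two rolls (10+10) = 30. Cumulative: 39
Frame 3: STRIKE. 10 + next two rolls (10+9) = 29. Cumulative: 68
Frame 4: STRIKE. 10 + next two rolls (9+1) = 20. Cumulative: 88
Frame 5: SPARE (9+1=10). 10 + next roll (8) = 18. Cumulative: 106
Frame 6: OPEN (8+0=8). Cumulative: 114
Frame 7: OPEN (6+1=7). Cumulative: 121
Frame 8: STRIKE. 10 + next two rolls (6+2) = 18. Cumulative: 139
Frame 9: OPEN (6+2=8). Cumulative: 147
Frame 10: STRIKE. Sum of all frame-10 rolls (10+1+2) = 13. Cumulative: 160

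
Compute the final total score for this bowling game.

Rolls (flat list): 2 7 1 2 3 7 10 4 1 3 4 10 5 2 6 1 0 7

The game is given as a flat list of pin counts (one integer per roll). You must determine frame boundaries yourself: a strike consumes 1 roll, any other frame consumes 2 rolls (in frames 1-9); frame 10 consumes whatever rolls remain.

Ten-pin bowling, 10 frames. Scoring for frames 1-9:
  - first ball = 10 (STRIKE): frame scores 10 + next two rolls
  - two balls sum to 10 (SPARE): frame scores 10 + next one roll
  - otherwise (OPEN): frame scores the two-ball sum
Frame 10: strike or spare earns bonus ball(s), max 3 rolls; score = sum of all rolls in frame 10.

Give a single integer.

Frame 1: OPEN (2+7=9). Cumulative: 9
Frame 2: OPEN (1+2=3). Cumulative: 12
Frame 3: SPARE (3+7=10). 10 + next roll (10) = 20. Cumulative: 32
Frame 4: STRIKE. 10 + next two rolls (4+1) = 15. Cumulative: 47
Frame 5: OPEN (4+1=5). Cumulative: 52
Frame 6: OPEN (3+4=7). Cumulative: 59
Frame 7: STRIKE. 10 + next two rolls (5+2) = 17. Cumulative: 76
Frame 8: OPEN (5+2=7). Cumulative: 83
Frame 9: OPEN (6+1=7). Cumulative: 90
Frame 10: OPEN. Sum of all frame-10 rolls (0+7) = 7. Cumulative: 97

Answer: 97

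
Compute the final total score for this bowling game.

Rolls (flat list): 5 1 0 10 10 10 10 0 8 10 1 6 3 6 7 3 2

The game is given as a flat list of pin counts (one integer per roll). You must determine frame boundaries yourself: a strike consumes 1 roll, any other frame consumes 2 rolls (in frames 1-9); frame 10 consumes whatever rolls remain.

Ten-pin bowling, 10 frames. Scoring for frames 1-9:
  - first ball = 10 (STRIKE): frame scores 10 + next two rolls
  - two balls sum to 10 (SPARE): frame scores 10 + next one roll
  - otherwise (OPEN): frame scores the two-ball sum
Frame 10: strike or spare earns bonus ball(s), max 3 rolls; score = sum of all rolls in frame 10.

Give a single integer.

Frame 1: OPEN (5+1=6). Cumulative: 6
Frame 2: SPARE (0+10=10). 10 + next roll (10) = 20. Cumulative: 26
Frame 3: STRIKE. 10 + next two rolls (10+10) = 30. Cumulative: 56
Frame 4: STRIKE. 10 + next two rolls (10+0) = 20. Cumulative: 76
Frame 5: STRIKE. 10 + next two rolls (0+8) = 18. Cumulative: 94
Frame 6: OPEN (0+8=8). Cumulative: 102
Frame 7: STRIKE. 10 + next two rolls (1+6) = 17. Cumulative: 119
Frame 8: OPEN (1+6=7). Cumulative: 126
Frame 9: OPEN (3+6=9). Cumulative: 135
Frame 10: SPARE. Sum of all frame-10 rolls (7+3+2) = 12. Cumulative: 147

Answer: 147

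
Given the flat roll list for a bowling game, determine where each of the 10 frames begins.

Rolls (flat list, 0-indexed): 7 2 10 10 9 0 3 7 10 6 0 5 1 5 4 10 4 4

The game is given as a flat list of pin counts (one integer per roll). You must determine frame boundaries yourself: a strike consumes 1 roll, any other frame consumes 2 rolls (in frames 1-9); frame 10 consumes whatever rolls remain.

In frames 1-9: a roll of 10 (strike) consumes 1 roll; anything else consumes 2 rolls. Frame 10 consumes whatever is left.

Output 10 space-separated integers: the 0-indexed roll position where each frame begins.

Frame 1 starts at roll index 0: rolls=7,2 (sum=9), consumes 2 rolls
Frame 2 starts at roll index 2: roll=10 (strike), consumes 1 roll
Frame 3 starts at roll index 3: roll=10 (strike), consumes 1 roll
Frame 4 starts at roll index 4: rolls=9,0 (sum=9), consumes 2 rolls
Frame 5 starts at roll index 6: rolls=3,7 (sum=10), consumes 2 rolls
Frame 6 starts at roll index 8: roll=10 (strike), consumes 1 roll
Frame 7 starts at roll index 9: rolls=6,0 (sum=6), consumes 2 rolls
Frame 8 starts at roll index 11: rolls=5,1 (sum=6), consumes 2 rolls
Frame 9 starts at roll index 13: rolls=5,4 (sum=9), consumes 2 rolls
Frame 10 starts at roll index 15: 3 remaining rolls

Answer: 0 2 3 4 6 8 9 11 13 15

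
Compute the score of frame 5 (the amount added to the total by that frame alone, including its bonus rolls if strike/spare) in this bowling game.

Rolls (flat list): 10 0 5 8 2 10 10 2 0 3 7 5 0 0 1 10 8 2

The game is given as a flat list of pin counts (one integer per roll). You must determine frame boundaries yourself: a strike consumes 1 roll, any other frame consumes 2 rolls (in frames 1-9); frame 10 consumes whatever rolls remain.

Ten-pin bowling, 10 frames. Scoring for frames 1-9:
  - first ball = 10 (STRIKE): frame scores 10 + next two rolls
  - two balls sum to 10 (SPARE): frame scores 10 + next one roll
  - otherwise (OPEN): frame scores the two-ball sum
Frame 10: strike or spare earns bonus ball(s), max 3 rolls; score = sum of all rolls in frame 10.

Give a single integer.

Frame 1: STRIKE. 10 + next two rolls (0+5) = 15. Cumulative: 15
Frame 2: OPEN (0+5=5). Cumulative: 20
Frame 3: SPARE (8+2=10). 10 + next roll (10) = 20. Cumulative: 40
Frame 4: STRIKE. 10 + next two rolls (10+2) = 22. Cumulative: 62
Frame 5: STRIKE. 10 + next two rolls (2+0) = 12. Cumulative: 74
Frame 6: OPEN (2+0=2). Cumulative: 76
Frame 7: SPARE (3+7=10). 10 + next roll (5) = 15. Cumulative: 91

Answer: 12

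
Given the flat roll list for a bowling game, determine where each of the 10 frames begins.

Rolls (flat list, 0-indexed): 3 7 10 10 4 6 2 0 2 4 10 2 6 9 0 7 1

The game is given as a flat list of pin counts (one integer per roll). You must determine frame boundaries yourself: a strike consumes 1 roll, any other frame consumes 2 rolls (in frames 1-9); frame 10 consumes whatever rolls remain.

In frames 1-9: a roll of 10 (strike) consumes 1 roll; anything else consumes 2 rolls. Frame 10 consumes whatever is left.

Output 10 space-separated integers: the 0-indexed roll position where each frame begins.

Frame 1 starts at roll index 0: rolls=3,7 (sum=10), consumes 2 rolls
Frame 2 starts at roll index 2: roll=10 (strike), consumes 1 roll
Frame 3 starts at roll index 3: roll=10 (strike), consumes 1 roll
Frame 4 starts at roll index 4: rolls=4,6 (sum=10), consumes 2 rolls
Frame 5 starts at roll index 6: rolls=2,0 (sum=2), consumes 2 rolls
Frame 6 starts at roll index 8: rolls=2,4 (sum=6), consumes 2 rolls
Frame 7 starts at roll index 10: roll=10 (strike), consumes 1 roll
Frame 8 starts at roll index 11: rolls=2,6 (sum=8), consumes 2 rolls
Frame 9 starts at roll index 13: rolls=9,0 (sum=9), consumes 2 rolls
Frame 10 starts at roll index 15: 2 remaining rolls

Answer: 0 2 3 4 6 8 10 11 13 15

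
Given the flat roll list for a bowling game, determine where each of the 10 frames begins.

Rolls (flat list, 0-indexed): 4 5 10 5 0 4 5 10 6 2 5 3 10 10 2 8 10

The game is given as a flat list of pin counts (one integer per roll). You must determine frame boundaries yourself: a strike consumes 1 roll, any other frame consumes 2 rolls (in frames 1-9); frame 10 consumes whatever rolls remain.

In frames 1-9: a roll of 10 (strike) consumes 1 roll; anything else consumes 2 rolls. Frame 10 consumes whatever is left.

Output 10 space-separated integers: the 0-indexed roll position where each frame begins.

Frame 1 starts at roll index 0: rolls=4,5 (sum=9), consumes 2 rolls
Frame 2 starts at roll index 2: roll=10 (strike), consumes 1 roll
Frame 3 starts at roll index 3: rolls=5,0 (sum=5), consumes 2 rolls
Frame 4 starts at roll index 5: rolls=4,5 (sum=9), consumes 2 rolls
Frame 5 starts at roll index 7: roll=10 (strike), consumes 1 roll
Frame 6 starts at roll index 8: rolls=6,2 (sum=8), consumes 2 rolls
Frame 7 starts at roll index 10: rolls=5,3 (sum=8), consumes 2 rolls
Frame 8 starts at roll index 12: roll=10 (strike), consumes 1 roll
Frame 9 starts at roll index 13: roll=10 (strike), consumes 1 roll
Frame 10 starts at roll index 14: 3 remaining rolls

Answer: 0 2 3 5 7 8 10 12 13 14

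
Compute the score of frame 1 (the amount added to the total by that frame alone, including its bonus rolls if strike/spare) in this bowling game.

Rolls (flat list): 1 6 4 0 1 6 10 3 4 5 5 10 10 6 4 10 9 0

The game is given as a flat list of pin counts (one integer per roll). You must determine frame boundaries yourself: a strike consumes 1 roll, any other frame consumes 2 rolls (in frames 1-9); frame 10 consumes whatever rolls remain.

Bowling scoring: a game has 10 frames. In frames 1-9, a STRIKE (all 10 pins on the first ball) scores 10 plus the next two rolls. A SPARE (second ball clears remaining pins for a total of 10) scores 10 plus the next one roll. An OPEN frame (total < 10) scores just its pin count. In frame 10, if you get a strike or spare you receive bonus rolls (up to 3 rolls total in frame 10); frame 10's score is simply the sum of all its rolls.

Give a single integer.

Frame 1: OPEN (1+6=7). Cumulative: 7
Frame 2: OPEN (4+0=4). Cumulative: 11
Frame 3: OPEN (1+6=7). Cumulative: 18

Answer: 7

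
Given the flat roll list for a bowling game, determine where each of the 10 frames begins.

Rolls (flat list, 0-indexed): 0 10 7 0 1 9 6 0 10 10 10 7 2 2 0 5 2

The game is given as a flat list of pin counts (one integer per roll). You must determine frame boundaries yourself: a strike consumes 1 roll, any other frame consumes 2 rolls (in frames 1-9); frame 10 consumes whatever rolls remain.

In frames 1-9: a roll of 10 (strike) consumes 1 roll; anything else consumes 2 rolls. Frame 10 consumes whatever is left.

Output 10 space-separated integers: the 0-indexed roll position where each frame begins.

Frame 1 starts at roll index 0: rolls=0,10 (sum=10), consumes 2 rolls
Frame 2 starts at roll index 2: rolls=7,0 (sum=7), consumes 2 rolls
Frame 3 starts at roll index 4: rolls=1,9 (sum=10), consumes 2 rolls
Frame 4 starts at roll index 6: rolls=6,0 (sum=6), consumes 2 rolls
Frame 5 starts at roll index 8: roll=10 (strike), consumes 1 roll
Frame 6 starts at roll index 9: roll=10 (strike), consumes 1 roll
Frame 7 starts at roll index 10: roll=10 (strike), consumes 1 roll
Frame 8 starts at roll index 11: rolls=7,2 (sum=9), consumes 2 rolls
Frame 9 starts at roll index 13: rolls=2,0 (sum=2), consumes 2 rolls
Frame 10 starts at roll index 15: 2 remaining rolls

Answer: 0 2 4 6 8 9 10 11 13 15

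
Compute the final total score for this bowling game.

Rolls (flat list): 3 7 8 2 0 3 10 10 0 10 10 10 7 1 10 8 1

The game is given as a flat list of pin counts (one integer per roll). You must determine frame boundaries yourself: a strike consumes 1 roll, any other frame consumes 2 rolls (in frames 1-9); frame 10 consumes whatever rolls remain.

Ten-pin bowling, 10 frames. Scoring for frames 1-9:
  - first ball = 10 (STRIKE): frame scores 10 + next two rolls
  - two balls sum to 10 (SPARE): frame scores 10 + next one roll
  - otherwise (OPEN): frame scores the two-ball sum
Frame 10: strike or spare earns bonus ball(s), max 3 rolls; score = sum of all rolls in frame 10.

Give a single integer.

Answer: 163

Derivation:
Frame 1: SPARE (3+7=10). 10 + next roll (8) = 18. Cumulative: 18
Frame 2: SPARE (8+2=10). 10 + next roll (0) = 10. Cumulative: 28
Frame 3: OPEN (0+3=3). Cumulative: 31
Frame 4: STRIKE. 10 + next two rolls (10+0) = 20. Cumulative: 51
Frame 5: STRIKE. 10 + next two rolls (0+10) = 20. Cumulative: 71
Frame 6: SPARE (0+10=10). 10 + next roll (10) = 20. Cumulative: 91
Frame 7: STRIKE. 10 + next two rolls (10+7) = 27. Cumulative: 118
Frame 8: STRIKE. 10 + next two rolls (7+1) = 18. Cumulative: 136
Frame 9: OPEN (7+1=8). Cumulative: 144
Frame 10: STRIKE. Sum of all frame-10 rolls (10+8+1) = 19. Cumulative: 163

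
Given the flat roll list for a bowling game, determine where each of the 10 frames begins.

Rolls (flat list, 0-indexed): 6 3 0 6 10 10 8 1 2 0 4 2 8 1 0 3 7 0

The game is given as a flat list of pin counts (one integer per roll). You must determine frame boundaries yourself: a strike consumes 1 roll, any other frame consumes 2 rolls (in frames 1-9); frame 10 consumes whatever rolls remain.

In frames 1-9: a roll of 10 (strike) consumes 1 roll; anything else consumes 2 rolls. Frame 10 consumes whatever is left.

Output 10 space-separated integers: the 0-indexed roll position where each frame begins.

Answer: 0 2 4 5 6 8 10 12 14 16

Derivation:
Frame 1 starts at roll index 0: rolls=6,3 (sum=9), consumes 2 rolls
Frame 2 starts at roll index 2: rolls=0,6 (sum=6), consumes 2 rolls
Frame 3 starts at roll index 4: roll=10 (strike), consumes 1 roll
Frame 4 starts at roll index 5: roll=10 (strike), consumes 1 roll
Frame 5 starts at roll index 6: rolls=8,1 (sum=9), consumes 2 rolls
Frame 6 starts at roll index 8: rolls=2,0 (sum=2), consumes 2 rolls
Frame 7 starts at roll index 10: rolls=4,2 (sum=6), consumes 2 rolls
Frame 8 starts at roll index 12: rolls=8,1 (sum=9), consumes 2 rolls
Frame 9 starts at roll index 14: rolls=0,3 (sum=3), consumes 2 rolls
Frame 10 starts at roll index 16: 2 remaining rolls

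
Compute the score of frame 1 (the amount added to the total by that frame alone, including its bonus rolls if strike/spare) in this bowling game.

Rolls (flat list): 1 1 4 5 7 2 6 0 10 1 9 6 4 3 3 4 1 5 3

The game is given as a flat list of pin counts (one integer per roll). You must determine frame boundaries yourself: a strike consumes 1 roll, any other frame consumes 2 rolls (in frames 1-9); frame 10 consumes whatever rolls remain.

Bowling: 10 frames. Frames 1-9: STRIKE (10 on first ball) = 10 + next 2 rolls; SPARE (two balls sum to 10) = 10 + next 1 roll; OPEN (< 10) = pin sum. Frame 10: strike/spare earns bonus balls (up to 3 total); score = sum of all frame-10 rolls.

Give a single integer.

Frame 1: OPEN (1+1=2). Cumulative: 2
Frame 2: OPEN (4+5=9). Cumulative: 11
Frame 3: OPEN (7+2=9). Cumulative: 20

Answer: 2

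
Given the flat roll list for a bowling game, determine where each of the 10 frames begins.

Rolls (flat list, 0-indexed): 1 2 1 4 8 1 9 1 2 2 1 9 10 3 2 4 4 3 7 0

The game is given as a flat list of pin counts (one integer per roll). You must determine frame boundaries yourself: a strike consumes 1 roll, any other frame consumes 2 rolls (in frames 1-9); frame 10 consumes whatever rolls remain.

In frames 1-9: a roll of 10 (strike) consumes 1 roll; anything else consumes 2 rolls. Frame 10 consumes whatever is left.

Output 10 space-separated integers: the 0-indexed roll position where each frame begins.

Frame 1 starts at roll index 0: rolls=1,2 (sum=3), consumes 2 rolls
Frame 2 starts at roll index 2: rolls=1,4 (sum=5), consumes 2 rolls
Frame 3 starts at roll index 4: rolls=8,1 (sum=9), consumes 2 rolls
Frame 4 starts at roll index 6: rolls=9,1 (sum=10), consumes 2 rolls
Frame 5 starts at roll index 8: rolls=2,2 (sum=4), consumes 2 rolls
Frame 6 starts at roll index 10: rolls=1,9 (sum=10), consumes 2 rolls
Frame 7 starts at roll index 12: roll=10 (strike), consumes 1 roll
Frame 8 starts at roll index 13: rolls=3,2 (sum=5), consumes 2 rolls
Frame 9 starts at roll index 15: rolls=4,4 (sum=8), consumes 2 rolls
Frame 10 starts at roll index 17: 3 remaining rolls

Answer: 0 2 4 6 8 10 12 13 15 17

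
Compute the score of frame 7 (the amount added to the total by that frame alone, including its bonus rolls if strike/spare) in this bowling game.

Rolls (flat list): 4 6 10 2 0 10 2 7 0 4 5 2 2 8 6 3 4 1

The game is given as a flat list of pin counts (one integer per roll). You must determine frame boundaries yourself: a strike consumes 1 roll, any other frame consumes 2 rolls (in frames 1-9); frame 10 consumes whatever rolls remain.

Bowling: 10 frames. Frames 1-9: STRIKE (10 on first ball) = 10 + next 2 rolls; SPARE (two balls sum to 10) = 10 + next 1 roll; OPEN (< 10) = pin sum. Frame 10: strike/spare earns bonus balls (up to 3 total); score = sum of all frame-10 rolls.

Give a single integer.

Frame 1: SPARE (4+6=10). 10 + next roll (10) = 20. Cumulative: 20
Frame 2: STRIKE. 10 + next two rolls (2+0) = 12. Cumulative: 32
Frame 3: OPEN (2+0=2). Cumulative: 34
Frame 4: STRIKE. 10 + next two rolls (2+7) = 19. Cumulative: 53
Frame 5: OPEN (2+7=9). Cumulative: 62
Frame 6: OPEN (0+4=4). Cumulative: 66
Frame 7: OPEN (5+2=7). Cumulative: 73
Frame 8: SPARE (2+8=10). 10 + next roll (6) = 16. Cumulative: 89
Frame 9: OPEN (6+3=9). Cumulative: 98

Answer: 7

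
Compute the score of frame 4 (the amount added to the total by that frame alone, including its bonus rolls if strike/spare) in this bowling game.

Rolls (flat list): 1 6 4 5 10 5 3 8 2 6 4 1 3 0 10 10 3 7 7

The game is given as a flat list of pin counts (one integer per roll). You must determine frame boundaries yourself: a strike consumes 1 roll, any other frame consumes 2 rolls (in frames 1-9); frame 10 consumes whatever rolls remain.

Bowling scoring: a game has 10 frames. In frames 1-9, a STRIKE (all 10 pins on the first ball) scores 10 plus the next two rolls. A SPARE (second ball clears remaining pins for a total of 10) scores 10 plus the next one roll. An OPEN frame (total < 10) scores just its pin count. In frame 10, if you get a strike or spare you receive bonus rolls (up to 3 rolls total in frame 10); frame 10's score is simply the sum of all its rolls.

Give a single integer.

Answer: 8

Derivation:
Frame 1: OPEN (1+6=7). Cumulative: 7
Frame 2: OPEN (4+5=9). Cumulative: 16
Frame 3: STRIKE. 10 + next two rolls (5+3) = 18. Cumulative: 34
Frame 4: OPEN (5+3=8). Cumulative: 42
Frame 5: SPARE (8+2=10). 10 + next roll (6) = 16. Cumulative: 58
Frame 6: SPARE (6+4=10). 10 + next roll (1) = 11. Cumulative: 69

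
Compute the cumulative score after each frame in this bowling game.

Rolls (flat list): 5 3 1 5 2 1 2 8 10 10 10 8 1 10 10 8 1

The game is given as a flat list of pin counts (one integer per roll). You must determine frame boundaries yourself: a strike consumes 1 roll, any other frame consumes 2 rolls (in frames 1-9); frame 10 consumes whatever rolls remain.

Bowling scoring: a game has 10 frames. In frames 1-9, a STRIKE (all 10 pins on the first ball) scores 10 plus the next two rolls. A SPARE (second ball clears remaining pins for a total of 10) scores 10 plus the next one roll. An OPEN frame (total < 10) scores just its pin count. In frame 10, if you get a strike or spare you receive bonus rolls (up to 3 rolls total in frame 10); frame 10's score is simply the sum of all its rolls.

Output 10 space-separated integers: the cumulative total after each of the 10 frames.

Answer: 8 14 17 37 67 95 114 123 151 170

Derivation:
Frame 1: OPEN (5+3=8). Cumulative: 8
Frame 2: OPEN (1+5=6). Cumulative: 14
Frame 3: OPEN (2+1=3). Cumulative: 17
Frame 4: SPARE (2+8=10). 10 + next roll (10) = 20. Cumulative: 37
Frame 5: STRIKE. 10 + next two rolls (10+10) = 30. Cumulative: 67
Frame 6: STRIKE. 10 + next two rolls (10+8) = 28. Cumulative: 95
Frame 7: STRIKE. 10 + next two rolls (8+1) = 19. Cumulative: 114
Frame 8: OPEN (8+1=9). Cumulative: 123
Frame 9: STRIKE. 10 + next two rolls (10+8) = 28. Cumulative: 151
Frame 10: STRIKE. Sum of all frame-10 rolls (10+8+1) = 19. Cumulative: 170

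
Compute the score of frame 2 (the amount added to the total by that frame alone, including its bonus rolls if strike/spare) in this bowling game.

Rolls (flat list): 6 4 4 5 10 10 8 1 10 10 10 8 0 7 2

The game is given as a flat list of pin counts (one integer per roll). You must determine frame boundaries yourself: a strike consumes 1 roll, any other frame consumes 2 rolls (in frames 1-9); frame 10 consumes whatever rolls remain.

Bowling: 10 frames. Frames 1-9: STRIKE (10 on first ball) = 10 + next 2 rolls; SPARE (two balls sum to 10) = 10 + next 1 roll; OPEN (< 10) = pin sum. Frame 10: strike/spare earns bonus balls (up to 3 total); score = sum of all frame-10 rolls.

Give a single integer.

Answer: 9

Derivation:
Frame 1: SPARE (6+4=10). 10 + next roll (4) = 14. Cumulative: 14
Frame 2: OPEN (4+5=9). Cumulative: 23
Frame 3: STRIKE. 10 + next two rolls (10+8) = 28. Cumulative: 51
Frame 4: STRIKE. 10 + next two rolls (8+1) = 19. Cumulative: 70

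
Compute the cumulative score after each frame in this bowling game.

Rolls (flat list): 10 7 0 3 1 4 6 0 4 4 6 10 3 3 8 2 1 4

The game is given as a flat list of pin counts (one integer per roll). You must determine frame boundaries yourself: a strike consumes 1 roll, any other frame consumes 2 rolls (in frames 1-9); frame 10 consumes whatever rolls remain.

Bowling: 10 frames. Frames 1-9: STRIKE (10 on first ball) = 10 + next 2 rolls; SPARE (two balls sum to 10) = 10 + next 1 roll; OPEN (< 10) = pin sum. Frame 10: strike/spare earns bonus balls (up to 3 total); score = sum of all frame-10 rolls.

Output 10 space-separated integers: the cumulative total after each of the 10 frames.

Answer: 17 24 28 38 42 62 78 84 95 100

Derivation:
Frame 1: STRIKE. 10 + next two rolls (7+0) = 17. Cumulative: 17
Frame 2: OPEN (7+0=7). Cumulative: 24
Frame 3: OPEN (3+1=4). Cumulative: 28
Frame 4: SPARE (4+6=10). 10 + next roll (0) = 10. Cumulative: 38
Frame 5: OPEN (0+4=4). Cumulative: 42
Frame 6: SPARE (4+6=10). 10 + next roll (10) = 20. Cumulative: 62
Frame 7: STRIKE. 10 + next two rolls (3+3) = 16. Cumulative: 78
Frame 8: OPEN (3+3=6). Cumulative: 84
Frame 9: SPARE (8+2=10). 10 + next roll (1) = 11. Cumulative: 95
Frame 10: OPEN. Sum of all frame-10 rolls (1+4) = 5. Cumulative: 100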